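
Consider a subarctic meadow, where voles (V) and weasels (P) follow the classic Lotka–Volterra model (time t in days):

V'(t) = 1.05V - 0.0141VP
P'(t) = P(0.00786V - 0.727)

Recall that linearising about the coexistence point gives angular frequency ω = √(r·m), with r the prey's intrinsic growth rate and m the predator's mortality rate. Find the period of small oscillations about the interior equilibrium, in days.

T ≈ 7.19 days

Here r = 1.05 and m = 0.727, so r·m = 0.763.
ω = √0.763 = 0.874 per day, hence T = 2π/ω ≈ 7.19 days.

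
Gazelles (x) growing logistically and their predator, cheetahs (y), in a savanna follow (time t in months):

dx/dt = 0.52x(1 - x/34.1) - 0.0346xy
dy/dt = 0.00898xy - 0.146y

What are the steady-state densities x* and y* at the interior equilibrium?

x* ≈ 16.3, y* ≈ 7.86

From dy/dt = 0 with y > 0: 0.00898x* = 0.146, so x* = 16.3.
Substitute into dx/dt = 0: 0.52(1 - 16.3/34.1) = 0.0346y*.
The bracket is 0.523, giving y* = 0.272/0.0346 = 7.86.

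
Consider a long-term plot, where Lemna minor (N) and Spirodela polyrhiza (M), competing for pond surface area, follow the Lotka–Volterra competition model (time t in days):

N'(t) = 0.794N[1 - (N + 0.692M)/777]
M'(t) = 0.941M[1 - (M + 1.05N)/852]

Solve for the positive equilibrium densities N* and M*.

N* ≈ 686, M* ≈ 132

Setting both brackets to zero gives the nullclines N + 0.692M = 777 and 1.05N + M = 852.
Substituting M = 852 - 1.05N into the first: N(1 - 0.692·1.05) = 777 - 0.692·852.
So N* = 187/0.273 = 686, and then M* = 852 - 1.05·686 = 132.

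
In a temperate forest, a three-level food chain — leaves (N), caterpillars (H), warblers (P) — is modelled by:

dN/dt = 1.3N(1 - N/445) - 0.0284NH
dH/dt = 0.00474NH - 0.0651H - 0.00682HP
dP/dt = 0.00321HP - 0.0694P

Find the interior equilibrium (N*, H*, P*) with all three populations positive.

From dP/dt = 0: 0.00321H* = 0.0694, so H* = 21.6.
From dN/dt = 0: 1.3(1 - N*/445) = 0.0284·21.6, giving N* = 445·(1 - 0.472) = 235.
From dH/dt = 0: 0.00474·235 - 0.0651 = 0.00682P*, so P* = 1.05/0.00682 = 154.

N* ≈ 235, H* ≈ 21.6, P* ≈ 154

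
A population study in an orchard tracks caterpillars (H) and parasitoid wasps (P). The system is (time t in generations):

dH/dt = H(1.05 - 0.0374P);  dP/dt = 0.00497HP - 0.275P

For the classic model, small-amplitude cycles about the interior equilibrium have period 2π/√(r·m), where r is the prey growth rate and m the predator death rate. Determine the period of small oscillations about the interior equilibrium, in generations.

Here r = 1.05 and m = 0.275, so r·m = 0.289.
ω = √0.289 = 0.537 per generation, hence T = 2π/ω ≈ 11.7 generations.

T ≈ 11.7 generations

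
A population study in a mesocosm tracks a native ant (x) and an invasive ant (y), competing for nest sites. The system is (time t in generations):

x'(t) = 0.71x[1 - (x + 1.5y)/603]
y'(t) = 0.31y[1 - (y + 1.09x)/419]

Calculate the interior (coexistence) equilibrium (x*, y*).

x* ≈ 40.2, y* ≈ 375

Setting both brackets to zero gives the nullclines x + 1.5y = 603 and 1.09x + y = 419.
Substituting y = 419 - 1.09x into the first: x(1 - 1.5·1.09) = 603 - 1.5·419.
So x* = -25.5/-0.635 = 40.2, and then y* = 419 - 1.09·40.2 = 375.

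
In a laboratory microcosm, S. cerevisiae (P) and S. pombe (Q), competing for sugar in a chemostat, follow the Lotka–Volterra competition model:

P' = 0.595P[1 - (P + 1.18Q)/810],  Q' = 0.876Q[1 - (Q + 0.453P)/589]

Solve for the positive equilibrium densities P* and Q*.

P* ≈ 247, Q* ≈ 477

Setting both brackets to zero gives the nullclines P + 1.18Q = 810 and 0.453P + Q = 589.
Substituting Q = 589 - 0.453P into the first: P(1 - 1.18·0.453) = 810 - 1.18·589.
So P* = 115/0.465 = 247, and then Q* = 589 - 0.453·247 = 477.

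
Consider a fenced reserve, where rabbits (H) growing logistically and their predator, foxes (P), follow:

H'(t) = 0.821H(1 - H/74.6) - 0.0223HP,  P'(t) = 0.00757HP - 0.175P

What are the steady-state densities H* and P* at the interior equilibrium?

From dP/dt = 0 with P > 0: 0.00757H* = 0.175, so H* = 23.1.
Substitute into dH/dt = 0: 0.821(1 - 23.1/74.6) = 0.0223P*.
The bracket is 0.69, giving P* = 0.567/0.0223 = 25.4.

H* ≈ 23.1, P* ≈ 25.4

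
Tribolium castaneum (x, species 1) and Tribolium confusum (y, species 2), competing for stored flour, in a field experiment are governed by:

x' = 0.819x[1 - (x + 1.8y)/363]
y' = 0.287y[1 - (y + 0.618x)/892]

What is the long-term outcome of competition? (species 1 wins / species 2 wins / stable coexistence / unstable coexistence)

Compare the nullcline intercepts: K1/α12 = 363/1.8 = 202 < K2 = 892; K2/α21 = 892/0.618 = 1440 > K1 = 363.
Since the inequalities point opposite ways, species 2 can invade but species 1 cannot.

species 2 excludes species 1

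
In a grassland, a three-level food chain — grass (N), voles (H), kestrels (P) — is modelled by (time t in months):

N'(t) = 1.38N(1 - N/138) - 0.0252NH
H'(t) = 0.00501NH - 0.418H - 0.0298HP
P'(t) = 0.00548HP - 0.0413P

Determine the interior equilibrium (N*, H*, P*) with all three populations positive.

From dP/dt = 0: 0.00548H* = 0.0413, so H* = 7.54.
From dN/dt = 0: 1.38(1 - N*/138) = 0.0252·7.54, giving N* = 138·(1 - 0.138) = 119.
From dH/dt = 0: 0.00501·119 - 0.418 = 0.0298P*, so P* = 0.178/0.0298 = 5.98.

N* ≈ 119, H* ≈ 7.54, P* ≈ 5.98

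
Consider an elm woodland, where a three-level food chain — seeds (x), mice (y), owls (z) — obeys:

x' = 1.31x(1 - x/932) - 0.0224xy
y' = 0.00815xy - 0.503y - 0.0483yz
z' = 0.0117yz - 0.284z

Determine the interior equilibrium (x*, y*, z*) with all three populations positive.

From dz/dt = 0: 0.0117y* = 0.284, so y* = 24.3.
From dx/dt = 0: 1.31(1 - x*/932) = 0.0224·24.3, giving x* = 932·(1 - 0.415) = 545.
From dy/dt = 0: 0.00815·545 - 0.503 = 0.0483z*, so z* = 3.94/0.0483 = 81.6.

x* ≈ 545, y* ≈ 24.3, z* ≈ 81.6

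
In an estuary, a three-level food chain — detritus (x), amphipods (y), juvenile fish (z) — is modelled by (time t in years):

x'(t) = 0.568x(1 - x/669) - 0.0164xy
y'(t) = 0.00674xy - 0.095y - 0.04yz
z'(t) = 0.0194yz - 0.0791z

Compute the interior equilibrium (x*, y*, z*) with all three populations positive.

From dz/dt = 0: 0.0194y* = 0.0791, so y* = 4.08.
From dx/dt = 0: 0.568(1 - x*/669) = 0.0164·4.08, giving x* = 669·(1 - 0.118) = 590.
From dy/dt = 0: 0.00674·590 - 0.095 = 0.04z*, so z* = 3.88/0.04 = 97.1.

x* ≈ 590, y* ≈ 4.08, z* ≈ 97.1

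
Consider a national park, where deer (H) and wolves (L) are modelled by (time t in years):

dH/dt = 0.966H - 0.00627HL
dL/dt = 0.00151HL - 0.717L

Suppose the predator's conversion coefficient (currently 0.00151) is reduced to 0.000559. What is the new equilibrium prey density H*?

H* ≈ 1280

At the interior fixed point, setting dL/dt = 0 with L > 0 fixes H* = (predator death rate)/(HL coefficient) — independent of the other coefficients.
With the change, H* = 0.717/0.000559 = 1280; it rises from 475.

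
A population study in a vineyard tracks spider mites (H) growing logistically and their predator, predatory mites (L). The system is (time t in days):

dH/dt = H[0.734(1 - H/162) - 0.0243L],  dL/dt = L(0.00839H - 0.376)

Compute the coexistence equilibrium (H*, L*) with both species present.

H* ≈ 44.8, L* ≈ 21.8

From dL/dt = 0 with L > 0: 0.00839H* = 0.376, so H* = 44.8.
Substitute into dH/dt = 0: 0.734(1 - 44.8/162) = 0.0243L*.
The bracket is 0.723, giving L* = 0.531/0.0243 = 21.8.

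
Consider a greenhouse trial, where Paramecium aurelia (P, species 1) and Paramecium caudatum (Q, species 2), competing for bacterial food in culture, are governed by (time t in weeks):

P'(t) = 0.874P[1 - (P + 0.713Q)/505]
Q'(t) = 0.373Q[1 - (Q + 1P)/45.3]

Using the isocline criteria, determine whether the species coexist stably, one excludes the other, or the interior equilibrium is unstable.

species 1 excludes species 2

Compare the nullcline intercepts: K1/α12 = 505/0.713 = 708 > K2 = 45.3; K2/α21 = 45.3/1 = 45.3 < K1 = 505.
Since the inequalities point opposite ways, species 1 can invade but species 2 cannot.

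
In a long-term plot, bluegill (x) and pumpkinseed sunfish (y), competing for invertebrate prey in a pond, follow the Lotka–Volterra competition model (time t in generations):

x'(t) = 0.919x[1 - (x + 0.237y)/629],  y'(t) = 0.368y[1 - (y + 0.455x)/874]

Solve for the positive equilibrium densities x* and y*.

x* ≈ 473, y* ≈ 659

Setting both brackets to zero gives the nullclines x + 0.237y = 629 and 0.455x + y = 874.
Substituting y = 874 - 0.455x into the first: x(1 - 0.237·0.455) = 629 - 0.237·874.
So x* = 422/0.892 = 473, and then y* = 874 - 0.455·473 = 659.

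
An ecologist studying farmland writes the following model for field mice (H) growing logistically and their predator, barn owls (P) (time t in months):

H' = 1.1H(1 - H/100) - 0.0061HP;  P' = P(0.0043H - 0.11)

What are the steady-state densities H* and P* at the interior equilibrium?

From dP/dt = 0 with P > 0: 0.0043H* = 0.11, so H* = 25.6.
Substitute into dH/dt = 0: 1.1(1 - 25.6/100) = 0.0061P*.
The bracket is 0.744, giving P* = 0.819/0.0061 = 134.

H* ≈ 25.6, P* ≈ 134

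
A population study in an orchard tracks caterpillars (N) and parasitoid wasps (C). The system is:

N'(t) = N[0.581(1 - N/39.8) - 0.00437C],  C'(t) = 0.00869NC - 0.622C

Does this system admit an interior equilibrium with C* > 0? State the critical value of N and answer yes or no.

Threshold N = 71.6; K < 71.6, so no, the predator goes extinct.

The predator equation gives dC/dt > 0 only when N > 0.622/0.00869 = 71.6.
Without the predator, N → K = 39.8. Since 39.8 < 71.6, the predator cannot invade.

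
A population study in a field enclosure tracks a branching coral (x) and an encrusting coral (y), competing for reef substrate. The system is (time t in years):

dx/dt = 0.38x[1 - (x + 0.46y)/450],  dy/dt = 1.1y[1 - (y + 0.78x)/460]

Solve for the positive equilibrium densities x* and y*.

Setting both brackets to zero gives the nullclines x + 0.46y = 450 and 0.78x + y = 460.
Substituting y = 460 - 0.78x into the first: x(1 - 0.46·0.78) = 450 - 0.46·460.
So x* = 238/0.641 = 372, and then y* = 460 - 0.78·372 = 170.

x* ≈ 372, y* ≈ 170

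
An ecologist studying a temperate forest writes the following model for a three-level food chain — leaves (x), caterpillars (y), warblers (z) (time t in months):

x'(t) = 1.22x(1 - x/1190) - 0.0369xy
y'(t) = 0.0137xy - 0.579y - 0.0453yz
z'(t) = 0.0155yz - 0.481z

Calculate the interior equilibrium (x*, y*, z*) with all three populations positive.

From dz/dt = 0: 0.0155y* = 0.481, so y* = 31.
From dx/dt = 0: 1.22(1 - x*/1190) = 0.0369·31, giving x* = 1190·(1 - 0.939) = 73.1.
From dy/dt = 0: 0.0137·73.1 - 0.579 = 0.0453z*, so z* = 0.422/0.0453 = 9.32.

x* ≈ 73.1, y* ≈ 31, z* ≈ 9.32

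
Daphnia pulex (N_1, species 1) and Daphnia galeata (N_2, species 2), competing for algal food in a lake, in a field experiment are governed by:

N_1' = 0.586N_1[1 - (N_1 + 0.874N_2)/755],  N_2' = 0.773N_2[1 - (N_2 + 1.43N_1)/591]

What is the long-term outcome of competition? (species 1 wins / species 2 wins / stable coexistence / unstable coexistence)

Compare the nullcline intercepts: K1/α12 = 755/0.874 = 864 > K2 = 591; K2/α21 = 591/1.43 = 413 < K1 = 755.
Since the inequalities point opposite ways, species 1 can invade but species 2 cannot.

species 1 excludes species 2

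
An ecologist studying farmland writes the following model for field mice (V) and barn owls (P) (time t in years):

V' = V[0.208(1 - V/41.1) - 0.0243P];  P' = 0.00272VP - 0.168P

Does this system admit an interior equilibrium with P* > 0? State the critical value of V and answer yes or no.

Threshold V = 61.8; K < 61.8, so no, the predator goes extinct.

The predator equation gives dP/dt > 0 only when V > 0.168/0.00272 = 61.8.
Without the predator, V → K = 41.1. Since 41.1 < 61.8, the predator cannot invade.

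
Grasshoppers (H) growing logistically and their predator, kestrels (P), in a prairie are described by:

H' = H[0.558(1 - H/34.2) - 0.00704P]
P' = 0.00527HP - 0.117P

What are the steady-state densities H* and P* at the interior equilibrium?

H* ≈ 22.2, P* ≈ 27.8

From dP/dt = 0 with P > 0: 0.00527H* = 0.117, so H* = 22.2.
Substitute into dH/dt = 0: 0.558(1 - 22.2/34.2) = 0.00704P*.
The bracket is 0.351, giving P* = 0.196/0.00704 = 27.8.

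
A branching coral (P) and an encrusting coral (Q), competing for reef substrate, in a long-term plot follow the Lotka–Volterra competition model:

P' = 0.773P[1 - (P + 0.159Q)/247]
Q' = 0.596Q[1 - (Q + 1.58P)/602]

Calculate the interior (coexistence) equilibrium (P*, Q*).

Setting both brackets to zero gives the nullclines P + 0.159Q = 247 and 1.58P + Q = 602.
Substituting Q = 602 - 1.58P into the first: P(1 - 0.159·1.58) = 247 - 0.159·602.
So P* = 151/0.749 = 202, and then Q* = 602 - 1.58·202 = 283.

P* ≈ 202, Q* ≈ 283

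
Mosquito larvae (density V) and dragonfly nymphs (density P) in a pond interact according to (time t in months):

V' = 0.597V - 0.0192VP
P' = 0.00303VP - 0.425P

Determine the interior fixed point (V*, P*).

V* ≈ 140, P* ≈ 31.1

Set dP/dt = 0 with P > 0: 0.00303V - 0.425 = 0, so V* = 0.425/0.00303 = 140.
Set dV/dt = 0 with V > 0: 0.597 - 0.0192P = 0, so P* = 0.597/0.0192 = 31.1.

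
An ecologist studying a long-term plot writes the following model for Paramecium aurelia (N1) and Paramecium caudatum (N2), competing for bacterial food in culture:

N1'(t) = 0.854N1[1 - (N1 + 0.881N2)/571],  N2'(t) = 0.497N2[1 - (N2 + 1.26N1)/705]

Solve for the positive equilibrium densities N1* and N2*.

Setting both brackets to zero gives the nullclines N1 + 0.881N2 = 571 and 1.26N1 + N2 = 705.
Substituting N2 = 705 - 1.26N1 into the first: N1(1 - 0.881·1.26) = 571 - 0.881·705.
So N1* = -50.1/-0.11 = 455, and then N2* = 705 - 1.26·455 = 131.

N1* ≈ 455, N2* ≈ 131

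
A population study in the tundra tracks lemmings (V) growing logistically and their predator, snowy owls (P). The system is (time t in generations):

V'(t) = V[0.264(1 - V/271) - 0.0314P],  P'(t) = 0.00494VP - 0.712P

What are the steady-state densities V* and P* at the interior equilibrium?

From dP/dt = 0 with P > 0: 0.00494V* = 0.712, so V* = 144.
Substitute into dV/dt = 0: 0.264(1 - 144/271) = 0.0314P*.
The bracket is 0.468, giving P* = 0.124/0.0314 = 3.94.

V* ≈ 144, P* ≈ 3.94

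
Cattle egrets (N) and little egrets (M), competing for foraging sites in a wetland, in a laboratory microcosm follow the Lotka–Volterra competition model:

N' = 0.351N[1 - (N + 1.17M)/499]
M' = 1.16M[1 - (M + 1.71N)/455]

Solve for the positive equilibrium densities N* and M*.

N* ≈ 33.3, M* ≈ 398

Setting both brackets to zero gives the nullclines N + 1.17M = 499 and 1.71N + M = 455.
Substituting M = 455 - 1.71N into the first: N(1 - 1.17·1.71) = 499 - 1.17·455.
So N* = -33.4/-1 = 33.3, and then M* = 455 - 1.71·33.3 = 398.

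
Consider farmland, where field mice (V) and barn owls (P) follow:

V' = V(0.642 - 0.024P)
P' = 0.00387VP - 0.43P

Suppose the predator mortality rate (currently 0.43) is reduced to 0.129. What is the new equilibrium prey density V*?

V* ≈ 33.3

At the interior fixed point, setting dP/dt = 0 with P > 0 fixes V* = (predator death rate)/(VP coefficient) — independent of the other coefficients.
With the change, V* = 0.129/0.00387 = 33.3; it falls from 111.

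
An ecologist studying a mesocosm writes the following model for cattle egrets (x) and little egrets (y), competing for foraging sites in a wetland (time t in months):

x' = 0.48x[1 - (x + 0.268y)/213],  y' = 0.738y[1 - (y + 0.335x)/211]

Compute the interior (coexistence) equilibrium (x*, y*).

Setting both brackets to zero gives the nullclines x + 0.268y = 213 and 0.335x + y = 211.
Substituting y = 211 - 0.335x into the first: x(1 - 0.268·0.335) = 213 - 0.268·211.
So x* = 156/0.91 = 172, and then y* = 211 - 0.335·172 = 153.

x* ≈ 172, y* ≈ 153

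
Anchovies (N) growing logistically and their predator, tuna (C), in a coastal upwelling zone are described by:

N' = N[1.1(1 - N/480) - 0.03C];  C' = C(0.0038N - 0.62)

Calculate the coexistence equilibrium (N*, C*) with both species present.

From dC/dt = 0 with C > 0: 0.0038N* = 0.62, so N* = 163.
Substitute into dN/dt = 0: 1.1(1 - 163/480) = 0.03C*.
The bracket is 0.66, giving C* = 0.726/0.03 = 24.2.

N* ≈ 163, C* ≈ 24.2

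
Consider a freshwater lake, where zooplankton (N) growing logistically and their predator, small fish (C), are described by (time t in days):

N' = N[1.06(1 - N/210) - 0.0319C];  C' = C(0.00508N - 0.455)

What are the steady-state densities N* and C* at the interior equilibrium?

From dC/dt = 0 with C > 0: 0.00508N* = 0.455, so N* = 89.6.
Substitute into dN/dt = 0: 1.06(1 - 89.6/210) = 0.0319C*.
The bracket is 0.573, giving C* = 0.608/0.0319 = 19.1.

N* ≈ 89.6, C* ≈ 19.1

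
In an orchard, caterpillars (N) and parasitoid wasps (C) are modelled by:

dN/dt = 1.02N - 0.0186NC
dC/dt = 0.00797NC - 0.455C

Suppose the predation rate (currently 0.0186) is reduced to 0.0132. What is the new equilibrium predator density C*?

At the interior fixed point, setting dN/dt = 0 with N > 0 fixes C* = (prey growth rate)/(NC coefficient) — independent of the other coefficients.
With the change, C* = 1.02/0.0132 = 77.3; it rises from 54.8.

C* ≈ 77.3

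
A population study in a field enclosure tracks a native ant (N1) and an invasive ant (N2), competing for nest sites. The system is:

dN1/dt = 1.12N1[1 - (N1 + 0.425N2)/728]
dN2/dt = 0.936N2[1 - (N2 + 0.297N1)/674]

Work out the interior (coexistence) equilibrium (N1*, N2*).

Setting both brackets to zero gives the nullclines N1 + 0.425N2 = 728 and 0.297N1 + N2 = 674.
Substituting N2 = 674 - 0.297N1 into the first: N1(1 - 0.425·0.297) = 728 - 0.425·674.
So N1* = 442/0.874 = 505, and then N2* = 674 - 0.297·505 = 524.

N1* ≈ 505, N2* ≈ 524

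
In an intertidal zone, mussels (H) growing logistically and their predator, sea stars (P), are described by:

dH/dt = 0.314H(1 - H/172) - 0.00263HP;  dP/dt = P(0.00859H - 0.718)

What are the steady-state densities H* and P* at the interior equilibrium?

From dP/dt = 0 with P > 0: 0.00859H* = 0.718, so H* = 83.6.
Substitute into dH/dt = 0: 0.314(1 - 83.6/172) = 0.00263P*.
The bracket is 0.514, giving P* = 0.161/0.00263 = 61.4.

H* ≈ 83.6, P* ≈ 61.4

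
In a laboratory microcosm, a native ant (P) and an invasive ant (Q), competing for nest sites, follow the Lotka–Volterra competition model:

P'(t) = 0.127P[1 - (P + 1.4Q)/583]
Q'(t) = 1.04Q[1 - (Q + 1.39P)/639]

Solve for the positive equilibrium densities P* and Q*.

Setting both brackets to zero gives the nullclines P + 1.4Q = 583 and 1.39P + Q = 639.
Substituting Q = 639 - 1.39P into the first: P(1 - 1.4·1.39) = 583 - 1.4·639.
So P* = -312/-0.946 = 329, and then Q* = 639 - 1.39·329 = 181.

P* ≈ 329, Q* ≈ 181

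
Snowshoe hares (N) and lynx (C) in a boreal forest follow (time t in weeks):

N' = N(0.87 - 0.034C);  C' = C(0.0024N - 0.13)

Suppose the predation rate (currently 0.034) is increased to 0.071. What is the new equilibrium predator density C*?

At the interior fixed point, setting dN/dt = 0 with N > 0 fixes C* = (prey growth rate)/(NC coefficient) — independent of the other coefficients.
With the change, C* = 0.87/0.071 = 12.3; it falls from 25.6.

C* ≈ 12.3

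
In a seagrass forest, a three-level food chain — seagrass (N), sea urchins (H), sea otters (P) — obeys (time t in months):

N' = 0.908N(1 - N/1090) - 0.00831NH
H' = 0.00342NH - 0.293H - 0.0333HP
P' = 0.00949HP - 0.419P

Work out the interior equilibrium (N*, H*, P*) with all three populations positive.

N* ≈ 650, H* ≈ 44.2, P* ≈ 57.9

From dP/dt = 0: 0.00949H* = 0.419, so H* = 44.2.
From dN/dt = 0: 0.908(1 - N*/1090) = 0.00831·44.2, giving N* = 1090·(1 - 0.404) = 650.
From dH/dt = 0: 0.00342·650 - 0.293 = 0.0333P*, so P* = 1.93/0.0333 = 57.9.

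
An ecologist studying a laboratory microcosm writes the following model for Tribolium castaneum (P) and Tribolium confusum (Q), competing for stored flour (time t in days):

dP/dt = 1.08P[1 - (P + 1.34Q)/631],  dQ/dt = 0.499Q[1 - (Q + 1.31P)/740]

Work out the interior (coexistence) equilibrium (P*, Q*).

P* ≈ 477, Q* ≈ 115

Setting both brackets to zero gives the nullclines P + 1.34Q = 631 and 1.31P + Q = 740.
Substituting Q = 740 - 1.31P into the first: P(1 - 1.34·1.31) = 631 - 1.34·740.
So P* = -361/-0.755 = 477, and then Q* = 740 - 1.31·477 = 115.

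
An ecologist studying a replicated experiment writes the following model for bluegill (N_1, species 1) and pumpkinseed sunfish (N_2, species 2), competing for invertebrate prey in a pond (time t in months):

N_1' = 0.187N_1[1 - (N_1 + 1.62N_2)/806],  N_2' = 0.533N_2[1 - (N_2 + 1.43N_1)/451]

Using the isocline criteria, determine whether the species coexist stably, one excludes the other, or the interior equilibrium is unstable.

Compare the nullcline intercepts: K1/α12 = 806/1.62 = 498 > K2 = 451; K2/α21 = 451/1.43 = 315 < K1 = 806.
Since the inequalities point opposite ways, species 1 can invade but species 2 cannot.

species 1 excludes species 2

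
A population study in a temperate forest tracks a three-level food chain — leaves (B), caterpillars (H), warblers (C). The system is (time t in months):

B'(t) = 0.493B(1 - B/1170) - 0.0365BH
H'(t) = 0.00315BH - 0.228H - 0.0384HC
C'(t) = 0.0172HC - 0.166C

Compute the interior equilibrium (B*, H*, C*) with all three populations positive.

B* ≈ 334, H* ≈ 9.65, C* ≈ 21.5

From dC/dt = 0: 0.0172H* = 0.166, so H* = 9.65.
From dB/dt = 0: 0.493(1 - B*/1170) = 0.0365·9.65, giving B* = 1170·(1 - 0.715) = 334.
From dH/dt = 0: 0.00315·334 - 0.228 = 0.0384C*, so C* = 0.824/0.0384 = 21.5.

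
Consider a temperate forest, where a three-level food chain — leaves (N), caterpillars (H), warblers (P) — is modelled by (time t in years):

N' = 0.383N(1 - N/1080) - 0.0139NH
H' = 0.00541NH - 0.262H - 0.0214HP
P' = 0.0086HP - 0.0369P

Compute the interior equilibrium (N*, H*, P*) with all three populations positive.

N* ≈ 912, H* ≈ 4.29, P* ≈ 218

From dP/dt = 0: 0.0086H* = 0.0369, so H* = 4.29.
From dN/dt = 0: 0.383(1 - N*/1080) = 0.0139·4.29, giving N* = 1080·(1 - 0.156) = 912.
From dH/dt = 0: 0.00541·912 - 0.262 = 0.0214P*, so P* = 4.67/0.0214 = 218.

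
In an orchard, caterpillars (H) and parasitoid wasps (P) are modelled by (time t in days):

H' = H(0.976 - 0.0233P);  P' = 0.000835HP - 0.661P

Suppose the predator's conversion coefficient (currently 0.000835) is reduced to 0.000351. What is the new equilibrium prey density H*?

At the interior fixed point, setting dP/dt = 0 with P > 0 fixes H* = (predator death rate)/(HP coefficient) — independent of the other coefficients.
With the change, H* = 0.661/0.000351 = 1880; it rises from 792.

H* ≈ 1880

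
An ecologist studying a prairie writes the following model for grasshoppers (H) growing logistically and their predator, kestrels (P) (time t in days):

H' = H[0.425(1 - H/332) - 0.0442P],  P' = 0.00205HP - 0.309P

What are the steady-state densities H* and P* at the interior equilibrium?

H* ≈ 151, P* ≈ 5.25

From dP/dt = 0 with P > 0: 0.00205H* = 0.309, so H* = 151.
Substitute into dH/dt = 0: 0.425(1 - 151/332) = 0.0442P*.
The bracket is 0.546, giving P* = 0.232/0.0442 = 5.25.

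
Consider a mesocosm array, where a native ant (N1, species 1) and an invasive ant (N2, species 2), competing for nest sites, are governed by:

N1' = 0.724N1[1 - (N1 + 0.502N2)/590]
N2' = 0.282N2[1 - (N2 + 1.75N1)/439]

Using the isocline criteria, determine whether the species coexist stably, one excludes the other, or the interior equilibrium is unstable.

species 1 excludes species 2

Compare the nullcline intercepts: K1/α12 = 590/0.502 = 1180 > K2 = 439; K2/α21 = 439/1.75 = 251 < K1 = 590.
Since the inequalities point opposite ways, species 1 can invade but species 2 cannot.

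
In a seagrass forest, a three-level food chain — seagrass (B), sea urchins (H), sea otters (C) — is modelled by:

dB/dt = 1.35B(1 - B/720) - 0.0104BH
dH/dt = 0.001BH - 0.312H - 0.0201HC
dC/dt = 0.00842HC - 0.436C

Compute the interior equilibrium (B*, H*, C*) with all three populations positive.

From dC/dt = 0: 0.00842H* = 0.436, so H* = 51.8.
From dB/dt = 0: 1.35(1 - B*/720) = 0.0104·51.8, giving B* = 720·(1 - 0.399) = 433.
From dH/dt = 0: 0.001·433 - 0.312 = 0.0201C*, so C* = 0.121/0.0201 = 6.01.

B* ≈ 433, H* ≈ 51.8, C* ≈ 6.01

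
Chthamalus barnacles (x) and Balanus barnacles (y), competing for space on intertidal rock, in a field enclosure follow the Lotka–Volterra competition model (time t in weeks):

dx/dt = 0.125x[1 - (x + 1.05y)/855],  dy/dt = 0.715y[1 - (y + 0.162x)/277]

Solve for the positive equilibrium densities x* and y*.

x* ≈ 680, y* ≈ 167

Setting both brackets to zero gives the nullclines x + 1.05y = 855 and 0.162x + y = 277.
Substituting y = 277 - 0.162x into the first: x(1 - 1.05·0.162) = 855 - 1.05·277.
So x* = 564/0.83 = 680, and then y* = 277 - 0.162·680 = 167.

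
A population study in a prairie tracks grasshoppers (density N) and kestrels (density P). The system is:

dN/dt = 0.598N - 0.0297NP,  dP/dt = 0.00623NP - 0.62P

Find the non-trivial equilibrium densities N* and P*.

Set dP/dt = 0 with P > 0: 0.00623N - 0.62 = 0, so N* = 0.62/0.00623 = 99.5.
Set dN/dt = 0 with N > 0: 0.598 - 0.0297P = 0, so P* = 0.598/0.0297 = 20.1.

N* ≈ 99.5, P* ≈ 20.1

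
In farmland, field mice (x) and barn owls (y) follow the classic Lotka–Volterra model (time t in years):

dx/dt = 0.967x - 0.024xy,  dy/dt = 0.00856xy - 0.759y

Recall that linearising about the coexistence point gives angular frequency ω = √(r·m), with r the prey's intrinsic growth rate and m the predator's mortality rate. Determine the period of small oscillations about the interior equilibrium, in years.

Here r = 0.967 and m = 0.759, so r·m = 0.734.
ω = √0.734 = 0.857 per year, hence T = 2π/ω ≈ 7.33 years.

T ≈ 7.33 years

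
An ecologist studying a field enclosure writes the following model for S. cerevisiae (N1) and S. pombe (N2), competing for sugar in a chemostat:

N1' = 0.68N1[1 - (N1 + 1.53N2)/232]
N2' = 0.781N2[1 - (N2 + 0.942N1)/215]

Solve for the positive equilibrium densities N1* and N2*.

N1* ≈ 220, N2* ≈ 8.03

Setting both brackets to zero gives the nullclines N1 + 1.53N2 = 232 and 0.942N1 + N2 = 215.
Substituting N2 = 215 - 0.942N1 into the first: N1(1 - 1.53·0.942) = 232 - 1.53·215.
So N1* = -96.9/-0.441 = 220, and then N2* = 215 - 0.942·220 = 8.03.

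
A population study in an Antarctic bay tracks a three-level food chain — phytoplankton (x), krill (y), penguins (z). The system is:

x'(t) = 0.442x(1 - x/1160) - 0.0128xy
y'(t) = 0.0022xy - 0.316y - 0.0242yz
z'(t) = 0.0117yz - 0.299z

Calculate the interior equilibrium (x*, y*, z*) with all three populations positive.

x* ≈ 302, y* ≈ 25.6, z* ≈ 14.4

From dz/dt = 0: 0.0117y* = 0.299, so y* = 25.6.
From dx/dt = 0: 0.442(1 - x*/1160) = 0.0128·25.6, giving x* = 1160·(1 - 0.74) = 302.
From dy/dt = 0: 0.0022·302 - 0.316 = 0.0242z*, so z* = 0.347/0.0242 = 14.4.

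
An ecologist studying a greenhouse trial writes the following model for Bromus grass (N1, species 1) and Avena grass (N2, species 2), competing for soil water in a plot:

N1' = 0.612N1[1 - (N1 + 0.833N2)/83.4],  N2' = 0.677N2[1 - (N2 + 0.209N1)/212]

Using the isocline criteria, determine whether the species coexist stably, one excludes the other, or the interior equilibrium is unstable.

Compare the nullcline intercepts: K1/α12 = 83.4/0.833 = 100 < K2 = 212; K2/α21 = 212/0.209 = 1010 > K1 = 83.4.
Since the inequalities point opposite ways, species 2 can invade but species 1 cannot.

species 2 excludes species 1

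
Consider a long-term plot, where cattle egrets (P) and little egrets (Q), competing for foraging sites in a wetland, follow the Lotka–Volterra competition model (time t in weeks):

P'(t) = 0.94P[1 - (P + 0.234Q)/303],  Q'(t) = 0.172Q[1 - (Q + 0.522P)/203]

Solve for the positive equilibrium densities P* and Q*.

Setting both brackets to zero gives the nullclines P + 0.234Q = 303 and 0.522P + Q = 203.
Substituting Q = 203 - 0.522P into the first: P(1 - 0.234·0.522) = 303 - 0.234·203.
So P* = 255/0.878 = 291, and then Q* = 203 - 0.522·291 = 51.1.

P* ≈ 291, Q* ≈ 51.1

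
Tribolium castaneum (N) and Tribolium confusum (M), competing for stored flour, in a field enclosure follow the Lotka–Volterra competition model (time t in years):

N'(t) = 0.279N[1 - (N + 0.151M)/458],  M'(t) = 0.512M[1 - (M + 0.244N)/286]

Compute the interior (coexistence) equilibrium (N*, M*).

N* ≈ 431, M* ≈ 181

Setting both brackets to zero gives the nullclines N + 0.151M = 458 and 0.244N + M = 286.
Substituting M = 286 - 0.244N into the first: N(1 - 0.151·0.244) = 458 - 0.151·286.
So N* = 415/0.963 = 431, and then M* = 286 - 0.244·431 = 181.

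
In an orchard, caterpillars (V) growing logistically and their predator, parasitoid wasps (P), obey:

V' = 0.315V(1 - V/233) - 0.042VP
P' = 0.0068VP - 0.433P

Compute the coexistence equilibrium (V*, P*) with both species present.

From dP/dt = 0 with P > 0: 0.0068V* = 0.433, so V* = 63.7.
Substitute into dV/dt = 0: 0.315(1 - 63.7/233) = 0.042P*.
The bracket is 0.727, giving P* = 0.229/0.042 = 5.45.

V* ≈ 63.7, P* ≈ 5.45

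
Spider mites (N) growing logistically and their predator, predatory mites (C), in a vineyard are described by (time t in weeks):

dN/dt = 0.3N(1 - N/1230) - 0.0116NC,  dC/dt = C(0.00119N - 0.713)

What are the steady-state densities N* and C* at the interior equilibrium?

From dC/dt = 0 with C > 0: 0.00119N* = 0.713, so N* = 599.
Substitute into dN/dt = 0: 0.3(1 - 599/1230) = 0.0116C*.
The bracket is 0.513, giving C* = 0.154/0.0116 = 13.3.

N* ≈ 599, C* ≈ 13.3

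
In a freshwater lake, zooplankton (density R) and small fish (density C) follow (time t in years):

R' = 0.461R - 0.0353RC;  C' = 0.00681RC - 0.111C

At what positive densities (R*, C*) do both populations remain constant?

R* ≈ 16.3, C* ≈ 13.1

Set dC/dt = 0 with C > 0: 0.00681R - 0.111 = 0, so R* = 0.111/0.00681 = 16.3.
Set dR/dt = 0 with R > 0: 0.461 - 0.0353C = 0, so C* = 0.461/0.0353 = 13.1.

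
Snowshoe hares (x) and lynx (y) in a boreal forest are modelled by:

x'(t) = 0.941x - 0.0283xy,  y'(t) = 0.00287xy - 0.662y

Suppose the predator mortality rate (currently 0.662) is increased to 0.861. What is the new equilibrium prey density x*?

x* ≈ 300

At the interior fixed point, setting dy/dt = 0 with y > 0 fixes x* = (predator death rate)/(xy coefficient) — independent of the other coefficients.
With the change, x* = 0.861/0.00287 = 300; it rises from 231.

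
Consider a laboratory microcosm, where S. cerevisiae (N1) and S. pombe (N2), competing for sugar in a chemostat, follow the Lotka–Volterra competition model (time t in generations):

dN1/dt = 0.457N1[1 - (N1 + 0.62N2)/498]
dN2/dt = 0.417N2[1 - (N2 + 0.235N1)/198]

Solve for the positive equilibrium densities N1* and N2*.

Setting both brackets to zero gives the nullclines N1 + 0.62N2 = 498 and 0.235N1 + N2 = 198.
Substituting N2 = 198 - 0.235N1 into the first: N1(1 - 0.62·0.235) = 498 - 0.62·198.
So N1* = 375/0.854 = 439, and then N2* = 198 - 0.235·439 = 94.8.

N1* ≈ 439, N2* ≈ 94.8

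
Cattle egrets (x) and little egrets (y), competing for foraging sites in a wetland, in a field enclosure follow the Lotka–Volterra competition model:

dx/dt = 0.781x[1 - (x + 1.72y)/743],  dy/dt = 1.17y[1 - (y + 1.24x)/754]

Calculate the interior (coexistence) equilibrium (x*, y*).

x* ≈ 489, y* ≈ 148

Setting both brackets to zero gives the nullclines x + 1.72y = 743 and 1.24x + y = 754.
Substituting y = 754 - 1.24x into the first: x(1 - 1.72·1.24) = 743 - 1.72·754.
So x* = -554/-1.13 = 489, and then y* = 754 - 1.24·489 = 148.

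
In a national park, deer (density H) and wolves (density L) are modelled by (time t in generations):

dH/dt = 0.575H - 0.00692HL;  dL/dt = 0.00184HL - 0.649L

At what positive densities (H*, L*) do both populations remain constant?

H* ≈ 353, L* ≈ 83.1

Set dL/dt = 0 with L > 0: 0.00184H - 0.649 = 0, so H* = 0.649/0.00184 = 353.
Set dH/dt = 0 with H > 0: 0.575 - 0.00692L = 0, so L* = 0.575/0.00692 = 83.1.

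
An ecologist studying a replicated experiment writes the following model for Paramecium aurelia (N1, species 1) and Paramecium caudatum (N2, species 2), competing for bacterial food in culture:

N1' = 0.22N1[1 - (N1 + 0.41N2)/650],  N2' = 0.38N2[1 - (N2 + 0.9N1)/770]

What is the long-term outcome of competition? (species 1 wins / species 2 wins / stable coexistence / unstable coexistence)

Compare the nullcline intercepts: K1/α12 = 650/0.41 = 1590 > K2 = 770; K2/α21 = 770/0.9 = 856 > K1 = 650.
Since both inequalities hold, each species can invade when rare, so the interior equilibrium is stable.

stable coexistence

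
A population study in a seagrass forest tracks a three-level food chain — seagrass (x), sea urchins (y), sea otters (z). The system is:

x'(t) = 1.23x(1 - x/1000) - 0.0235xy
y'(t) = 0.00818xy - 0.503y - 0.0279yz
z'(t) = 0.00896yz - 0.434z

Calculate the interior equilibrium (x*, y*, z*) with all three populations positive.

x* ≈ 74.6, y* ≈ 48.4, z* ≈ 3.83

From dz/dt = 0: 0.00896y* = 0.434, so y* = 48.4.
From dx/dt = 0: 1.23(1 - x*/1000) = 0.0235·48.4, giving x* = 1000·(1 - 0.925) = 74.6.
From dy/dt = 0: 0.00818·74.6 - 0.503 = 0.0279z*, so z* = 0.107/0.0279 = 3.83.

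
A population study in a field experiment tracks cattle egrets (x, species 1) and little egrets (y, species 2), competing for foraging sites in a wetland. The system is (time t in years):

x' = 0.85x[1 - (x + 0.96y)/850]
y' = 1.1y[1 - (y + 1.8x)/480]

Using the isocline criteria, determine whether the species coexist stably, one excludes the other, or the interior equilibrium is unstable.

species 1 excludes species 2

Compare the nullcline intercepts: K1/α12 = 850/0.96 = 885 > K2 = 480; K2/α21 = 480/1.8 = 267 < K1 = 850.
Since the inequalities point opposite ways, species 1 can invade but species 2 cannot.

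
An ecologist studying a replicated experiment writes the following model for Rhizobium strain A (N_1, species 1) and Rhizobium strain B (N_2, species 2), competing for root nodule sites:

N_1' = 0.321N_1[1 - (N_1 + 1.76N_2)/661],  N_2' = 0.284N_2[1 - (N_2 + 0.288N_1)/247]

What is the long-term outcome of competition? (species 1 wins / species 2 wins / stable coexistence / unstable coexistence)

Compare the nullcline intercepts: K1/α12 = 661/1.76 = 376 > K2 = 247; K2/α21 = 247/0.288 = 858 > K1 = 661.
Since both inequalities hold, each species can invade when rare, so the interior equilibrium is stable.

stable coexistence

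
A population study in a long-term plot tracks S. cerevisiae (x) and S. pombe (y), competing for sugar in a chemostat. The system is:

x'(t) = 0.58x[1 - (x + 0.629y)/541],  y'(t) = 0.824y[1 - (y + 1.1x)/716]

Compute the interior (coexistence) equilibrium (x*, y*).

x* ≈ 294, y* ≈ 392

Setting both brackets to zero gives the nullclines x + 0.629y = 541 and 1.1x + y = 716.
Substituting y = 716 - 1.1x into the first: x(1 - 0.629·1.1) = 541 - 0.629·716.
So x* = 90.6/0.308 = 294, and then y* = 716 - 1.1·294 = 392.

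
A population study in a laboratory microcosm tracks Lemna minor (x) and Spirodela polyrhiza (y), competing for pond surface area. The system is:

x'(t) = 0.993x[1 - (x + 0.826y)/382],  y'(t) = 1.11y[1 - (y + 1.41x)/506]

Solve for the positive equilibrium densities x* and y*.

Setting both brackets to zero gives the nullclines x + 0.826y = 382 and 1.41x + y = 506.
Substituting y = 506 - 1.41x into the first: x(1 - 0.826·1.41) = 382 - 0.826·506.
So x* = -36/-0.165 = 218, and then y* = 506 - 1.41·218 = 198.

x* ≈ 218, y* ≈ 198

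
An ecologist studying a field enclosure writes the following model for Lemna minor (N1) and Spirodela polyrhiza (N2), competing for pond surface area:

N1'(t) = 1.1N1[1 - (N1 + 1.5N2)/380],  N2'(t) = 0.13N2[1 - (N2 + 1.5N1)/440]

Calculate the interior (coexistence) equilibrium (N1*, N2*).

Setting both brackets to zero gives the nullclines N1 + 1.5N2 = 380 and 1.5N1 + N2 = 440.
Substituting N2 = 440 - 1.5N1 into the first: N1(1 - 1.5·1.5) = 380 - 1.5·440.
So N1* = -280/-1.25 = 224, and then N2* = 440 - 1.5·224 = 104.

N1* ≈ 224, N2* ≈ 104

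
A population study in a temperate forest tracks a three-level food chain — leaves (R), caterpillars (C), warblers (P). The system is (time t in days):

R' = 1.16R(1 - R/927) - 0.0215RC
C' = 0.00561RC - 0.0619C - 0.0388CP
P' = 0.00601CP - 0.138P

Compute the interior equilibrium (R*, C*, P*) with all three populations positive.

From dP/dt = 0: 0.00601C* = 0.138, so C* = 23.
From dR/dt = 0: 1.16(1 - R*/927) = 0.0215·23, giving R* = 927·(1 - 0.426) = 532.
From dC/dt = 0: 0.00561·532 - 0.0619 = 0.0388P*, so P* = 2.93/0.0388 = 75.4.

R* ≈ 532, C* ≈ 23, P* ≈ 75.4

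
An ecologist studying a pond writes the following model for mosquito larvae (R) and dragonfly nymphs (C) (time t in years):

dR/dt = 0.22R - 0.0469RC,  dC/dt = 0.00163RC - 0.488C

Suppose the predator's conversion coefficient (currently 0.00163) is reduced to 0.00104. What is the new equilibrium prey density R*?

R* ≈ 469

At the interior fixed point, setting dC/dt = 0 with C > 0 fixes R* = (predator death rate)/(RC coefficient) — independent of the other coefficients.
With the change, R* = 0.488/0.00104 = 469; it rises from 299.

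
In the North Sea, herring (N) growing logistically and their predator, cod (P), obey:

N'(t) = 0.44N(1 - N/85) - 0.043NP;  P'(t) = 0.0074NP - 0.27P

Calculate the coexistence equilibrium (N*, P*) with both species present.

N* ≈ 36.5, P* ≈ 5.84

From dP/dt = 0 with P > 0: 0.0074N* = 0.27, so N* = 36.5.
Substitute into dN/dt = 0: 0.44(1 - 36.5/85) = 0.043P*.
The bracket is 0.571, giving P* = 0.251/0.043 = 5.84.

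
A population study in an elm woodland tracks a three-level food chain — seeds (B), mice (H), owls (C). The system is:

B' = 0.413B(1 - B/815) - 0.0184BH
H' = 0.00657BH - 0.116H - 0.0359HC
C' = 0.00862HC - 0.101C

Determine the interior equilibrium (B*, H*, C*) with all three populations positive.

B* ≈ 390, H* ≈ 11.7, C* ≈ 68.1

From dC/dt = 0: 0.00862H* = 0.101, so H* = 11.7.
From dB/dt = 0: 0.413(1 - B*/815) = 0.0184·11.7, giving B* = 815·(1 - 0.522) = 390.
From dH/dt = 0: 0.00657·390 - 0.116 = 0.0359C*, so C* = 2.44/0.0359 = 68.1.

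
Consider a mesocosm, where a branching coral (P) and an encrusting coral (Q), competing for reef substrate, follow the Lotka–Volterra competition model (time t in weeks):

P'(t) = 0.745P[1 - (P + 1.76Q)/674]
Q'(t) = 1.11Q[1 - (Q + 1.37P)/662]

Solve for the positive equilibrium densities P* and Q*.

Setting both brackets to zero gives the nullclines P + 1.76Q = 674 and 1.37P + Q = 662.
Substituting Q = 662 - 1.37P into the first: P(1 - 1.76·1.37) = 674 - 1.76·662.
So P* = -491/-1.41 = 348, and then Q* = 662 - 1.37·348 = 185.

P* ≈ 348, Q* ≈ 185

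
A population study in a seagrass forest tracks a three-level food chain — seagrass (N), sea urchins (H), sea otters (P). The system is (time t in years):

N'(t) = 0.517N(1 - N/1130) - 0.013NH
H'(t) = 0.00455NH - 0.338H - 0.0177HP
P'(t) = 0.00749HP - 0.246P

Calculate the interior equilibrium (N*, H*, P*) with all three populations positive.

N* ≈ 197, H* ≈ 32.8, P* ≈ 31.5

From dP/dt = 0: 0.00749H* = 0.246, so H* = 32.8.
From dN/dt = 0: 0.517(1 - N*/1130) = 0.013·32.8, giving N* = 1130·(1 - 0.826) = 197.
From dH/dt = 0: 0.00455·197 - 0.338 = 0.0177P*, so P* = 0.557/0.0177 = 31.5.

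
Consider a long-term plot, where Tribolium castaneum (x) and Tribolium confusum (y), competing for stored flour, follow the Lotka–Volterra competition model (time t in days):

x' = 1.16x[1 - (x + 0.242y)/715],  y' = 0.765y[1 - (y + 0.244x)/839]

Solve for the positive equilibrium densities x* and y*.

x* ≈ 544, y* ≈ 706

Setting both brackets to zero gives the nullclines x + 0.242y = 715 and 0.244x + y = 839.
Substituting y = 839 - 0.244x into the first: x(1 - 0.242·0.244) = 715 - 0.242·839.
So x* = 512/0.941 = 544, and then y* = 839 - 0.244·544 = 706.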